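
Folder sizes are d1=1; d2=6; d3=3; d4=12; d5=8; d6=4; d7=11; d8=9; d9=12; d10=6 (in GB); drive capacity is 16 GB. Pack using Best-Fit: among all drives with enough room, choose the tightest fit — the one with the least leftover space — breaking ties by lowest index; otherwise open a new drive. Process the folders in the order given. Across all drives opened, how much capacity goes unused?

24

drive 1: place d1 (1 GB), 15 GB left
drive 1: place d2 (6 GB), 9 GB left
drive 1: place d3 (3 GB), 6 GB left
drive 2: place d4 (12 GB), 4 GB left
drive 3: place d5 (8 GB), 8 GB left
drive 2: place d6 (4 GB), 0 GB left
drive 4: place d7 (11 GB), 5 GB left
drive 5: place d8 (9 GB), 7 GB left
drive 6: place d9 (12 GB), 4 GB left
drive 1: place d10 (6 GB), 0 GB left
6 drives × 16 GB = 96 GB; used 72 GB; unused 24 GB.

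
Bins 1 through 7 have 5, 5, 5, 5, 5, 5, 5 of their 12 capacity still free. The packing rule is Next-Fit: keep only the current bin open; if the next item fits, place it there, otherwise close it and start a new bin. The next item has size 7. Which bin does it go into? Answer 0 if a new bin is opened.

0

Next-Fit only looks at bin 7, which has 5 free.
7 does not fit, so a new bin is opened.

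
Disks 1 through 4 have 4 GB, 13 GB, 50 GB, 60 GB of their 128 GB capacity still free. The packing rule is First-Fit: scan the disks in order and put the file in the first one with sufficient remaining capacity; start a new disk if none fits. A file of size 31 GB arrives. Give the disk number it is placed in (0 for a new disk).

3

Disks with room: disk 3 (50 GB), disk 4 (60 GB).
The first with room is disk 3.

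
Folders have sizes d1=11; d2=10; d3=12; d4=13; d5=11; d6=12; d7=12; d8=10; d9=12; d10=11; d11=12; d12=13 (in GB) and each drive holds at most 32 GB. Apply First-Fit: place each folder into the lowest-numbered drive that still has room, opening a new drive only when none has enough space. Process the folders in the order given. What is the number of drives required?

6

d1 (11 GB) → drive 1 (remaining 21 GB)
d2 (10 GB) → drive 1 (remaining 11 GB)
d3 (12 GB) → drive 2 (remaining 20 GB)
d4 (13 GB) → drive 2 (remaining 7 GB)
d5 (11 GB) → drive 1 (remaining 0 GB)
d6 (12 GB) → drive 3 (remaining 20 GB)
d7 (12 GB) → drive 3 (remaining 8 GB)
d8 (10 GB) → drive 4 (remaining 22 GB)
d9 (12 GB) → drive 4 (remaining 10 GB)
d10 (11 GB) → drive 5 (remaining 21 GB)
d11 (12 GB) → drive 5 (remaining 9 GB)
d12 (13 GB) → drive 6 (remaining 19 GB)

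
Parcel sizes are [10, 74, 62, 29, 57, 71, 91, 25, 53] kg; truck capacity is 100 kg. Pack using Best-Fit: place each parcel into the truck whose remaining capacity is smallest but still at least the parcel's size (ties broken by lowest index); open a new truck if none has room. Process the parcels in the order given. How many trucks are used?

6

truck 1: place 10 kg, 90 kg left
truck 1: place 74 kg, 16 kg left
truck 2: place 62 kg, 38 kg left
truck 2: place 29 kg, 9 kg left
truck 3: place 57 kg, 43 kg left
truck 4: place 71 kg, 29 kg left
truck 5: place 91 kg, 9 kg left
truck 4: place 25 kg, 4 kg left
truck 6: place 53 kg, 47 kg left
Final trucks: [10,74] [62,29] [57] [71,25] [91] [53].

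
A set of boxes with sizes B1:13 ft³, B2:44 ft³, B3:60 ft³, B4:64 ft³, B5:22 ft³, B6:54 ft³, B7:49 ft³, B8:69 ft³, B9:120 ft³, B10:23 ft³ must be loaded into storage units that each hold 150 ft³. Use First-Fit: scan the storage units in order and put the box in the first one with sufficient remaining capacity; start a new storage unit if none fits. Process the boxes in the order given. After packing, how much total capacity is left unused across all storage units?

82

storage unit 1: place B1 (13 ft³), 137 ft³ left
storage unit 1: place B2 (44 ft³), 93 ft³ left
storage unit 1: place B3 (60 ft³), 33 ft³ left
storage unit 2: place B4 (64 ft³), 86 ft³ left
storage unit 1: place B5 (22 ft³), 11 ft³ left
storage unit 2: place B6 (54 ft³), 32 ft³ left
storage unit 3: place B7 (49 ft³), 101 ft³ left
storage unit 3: place B8 (69 ft³), 32 ft³ left
storage unit 4: place B9 (120 ft³), 30 ft³ left
storage unit 2: place B10 (23 ft³), 9 ft³ left
4 storage units × 150 ft³ = 600 ft³; used 518 ft³; unused 82 ft³.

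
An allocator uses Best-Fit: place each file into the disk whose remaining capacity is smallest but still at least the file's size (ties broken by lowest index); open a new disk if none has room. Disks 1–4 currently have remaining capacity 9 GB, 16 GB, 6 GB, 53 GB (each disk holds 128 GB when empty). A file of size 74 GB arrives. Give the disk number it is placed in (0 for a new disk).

0

No disk has ≥ 74 GB free, so a new disk is opened.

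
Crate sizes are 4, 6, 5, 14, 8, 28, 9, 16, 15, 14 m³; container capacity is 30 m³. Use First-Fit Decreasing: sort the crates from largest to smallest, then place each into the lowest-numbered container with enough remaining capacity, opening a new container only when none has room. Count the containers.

5

Sorted descending: 28, 16, 15, 14, 14, 9, 8, 6, 5, 4.
Put 28 m³ in container 1; 2 m³ remain.
Put 16 m³ in container 2; 14 m³ remain.
Put 15 m³ in container 3; 15 m³ remain.
Put 14 m³ in container 2; 0 m³ remain.
Put 14 m³ in container 3; 1 m³ remain.
Put 9 m³ in container 4; 21 m³ remain.
Put 8 m³ in container 4; 13 m³ remain.
Put 6 m³ in container 4; 7 m³ remain.
Put 5 m³ in container 4; 2 m³ remain.
Put 4 m³ in container 5; 26 m³ remain.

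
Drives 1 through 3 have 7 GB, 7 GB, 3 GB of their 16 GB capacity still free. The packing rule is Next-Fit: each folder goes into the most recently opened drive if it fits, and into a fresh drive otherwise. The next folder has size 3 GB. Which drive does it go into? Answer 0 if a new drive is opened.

Next-Fit only looks at drive 3, which has 3 GB free.
3 GB fits there.

3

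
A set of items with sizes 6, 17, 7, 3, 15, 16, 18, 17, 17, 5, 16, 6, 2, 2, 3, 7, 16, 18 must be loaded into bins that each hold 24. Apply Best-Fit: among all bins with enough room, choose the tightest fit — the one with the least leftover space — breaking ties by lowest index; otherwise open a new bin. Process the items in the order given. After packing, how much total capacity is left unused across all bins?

49

6 → bin 1 (remaining 18)
17 → bin 1 (remaining 1)
7 → bin 2 (remaining 17)
3 → bin 2 (remaining 14)
15 → bin 3 (remaining 9)
16 → bin 4 (remaining 8)
18 → bin 5 (remaining 6)
17 → bin 6 (remaining 7)
17 → bin 7 (remaining 7)
5 → bin 5 (remaining 1)
16 → bin 8 (remaining 8)
6 → bin 6 (remaining 1)
2 → bin 7 (remaining 5)
2 → bin 7 (remaining 3)
3 → bin 7 (remaining 0)
7 → bin 4 (remaining 1)
16 → bin 9 (remaining 8)
18 → bin 10 (remaining 6)
10 bins × 24 = 240; used 191; unused 49.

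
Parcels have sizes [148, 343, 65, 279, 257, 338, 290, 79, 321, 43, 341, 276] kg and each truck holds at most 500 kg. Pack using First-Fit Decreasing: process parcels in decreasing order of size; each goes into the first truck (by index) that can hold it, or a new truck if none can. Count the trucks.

8 trucks

Sorted descending: 343, 341, 338, 321, 290, 279, 276, 257, 148, 79, 65, 43.
343 kg → truck 1 (remaining 157 kg)
341 kg → truck 2 (remaining 159 kg)
338 kg → truck 3 (remaining 162 kg)
321 kg → truck 4 (remaining 179 kg)
290 kg → truck 5 (remaining 210 kg)
279 kg → truck 6 (remaining 221 kg)
276 kg → truck 7 (remaining 224 kg)
257 kg → truck 8 (remaining 243 kg)
148 kg → truck 1 (remaining 9 kg)
79 kg → truck 2 (remaining 80 kg)
65 kg → truck 2 (remaining 15 kg)
43 kg → truck 3 (remaining 119 kg)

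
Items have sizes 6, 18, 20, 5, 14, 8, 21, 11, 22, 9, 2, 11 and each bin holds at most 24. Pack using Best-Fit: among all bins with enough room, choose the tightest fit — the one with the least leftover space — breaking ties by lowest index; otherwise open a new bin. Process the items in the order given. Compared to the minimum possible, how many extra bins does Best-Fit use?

0

Best-Fit: [6,18] [20] [5,14] [8,11] [21] [22,2] [9,11] → 7 bins.
Total size 147; any packing needs at least ⌈147/24⌉ = 7 bins.
So 7 is already optimal.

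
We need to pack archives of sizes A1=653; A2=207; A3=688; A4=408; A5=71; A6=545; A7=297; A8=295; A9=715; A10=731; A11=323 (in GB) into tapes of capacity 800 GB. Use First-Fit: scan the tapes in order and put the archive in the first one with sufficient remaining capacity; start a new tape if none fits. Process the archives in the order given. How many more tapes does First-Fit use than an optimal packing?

1

First-Fit: [653,71] [207,408] [688] [545] [297,295] [715] [731] [323] → 8 tapes.
Total size 4933 GB; any packing needs at least ⌈4933/800⌉ = 7 tapes.
An optimal packing achieves that bound: [731] [715,71] [688] [653] [545,207] [408,323] [297,295] → 7 tapes.
Excess: 8 − 7 = 1.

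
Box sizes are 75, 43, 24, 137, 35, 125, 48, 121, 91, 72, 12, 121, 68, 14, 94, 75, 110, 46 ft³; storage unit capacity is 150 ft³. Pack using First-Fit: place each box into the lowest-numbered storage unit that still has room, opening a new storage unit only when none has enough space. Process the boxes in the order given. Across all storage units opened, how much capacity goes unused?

339

75 ft³ → storage unit 1 (remaining 75 ft³)
43 ft³ → storage unit 1 (remaining 32 ft³)
24 ft³ → storage unit 1 (remaining 8 ft³)
137 ft³ → storage unit 2 (remaining 13 ft³)
35 ft³ → storage unit 3 (remaining 115 ft³)
125 ft³ → storage unit 4 (remaining 25 ft³)
48 ft³ → storage unit 3 (remaining 67 ft³)
121 ft³ → storage unit 5 (remaining 29 ft³)
91 ft³ → storage unit 6 (remaining 59 ft³)
72 ft³ → storage unit 7 (remaining 78 ft³)
12 ft³ → storage unit 2 (remaining 1 ft³)
121 ft³ → storage unit 8 (remaining 29 ft³)
68 ft³ → storage unit 7 (remaining 10 ft³)
14 ft³ → storage unit 3 (remaining 53 ft³)
94 ft³ → storage unit 9 (remaining 56 ft³)
75 ft³ → storage unit 10 (remaining 75 ft³)
110 ft³ → storage unit 11 (remaining 40 ft³)
46 ft³ → storage unit 3 (remaining 7 ft³)
11 storage units × 150 ft³ = 1650 ft³; used 1311 ft³; unused 339 ft³.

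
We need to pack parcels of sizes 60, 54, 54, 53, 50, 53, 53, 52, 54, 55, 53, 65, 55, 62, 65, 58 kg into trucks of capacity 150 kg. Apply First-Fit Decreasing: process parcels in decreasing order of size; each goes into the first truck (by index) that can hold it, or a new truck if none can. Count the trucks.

8

Sorted descending: 65, 65, 62, 60, 58, 55, 55, 54, 54, 54, 53, 53, 53, 53, 52, 50.
65 kg → truck 1 (remaining 85 kg)
65 kg → truck 1 (remaining 20 kg)
62 kg → truck 2 (remaining 88 kg)
60 kg → truck 2 (remaining 28 kg)
58 kg → truck 3 (remaining 92 kg)
55 kg → truck 3 (remaining 37 kg)
55 kg → truck 4 (remaining 95 kg)
54 kg → truck 4 (remaining 41 kg)
54 kg → truck 5 (remaining 96 kg)
54 kg → truck 5 (remaining 42 kg)
53 kg → truck 6 (remaining 97 kg)
53 kg → truck 6 (remaining 44 kg)
53 kg → truck 7 (remaining 97 kg)
53 kg → truck 7 (remaining 44 kg)
52 kg → truck 8 (remaining 98 kg)
50 kg → truck 8 (remaining 48 kg)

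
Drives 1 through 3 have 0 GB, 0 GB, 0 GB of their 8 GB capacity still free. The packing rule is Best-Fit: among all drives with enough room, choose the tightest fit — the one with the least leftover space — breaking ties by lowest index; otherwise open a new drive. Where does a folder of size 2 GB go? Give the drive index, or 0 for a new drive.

No drive has ≥ 2 GB free, so a new drive is opened.

0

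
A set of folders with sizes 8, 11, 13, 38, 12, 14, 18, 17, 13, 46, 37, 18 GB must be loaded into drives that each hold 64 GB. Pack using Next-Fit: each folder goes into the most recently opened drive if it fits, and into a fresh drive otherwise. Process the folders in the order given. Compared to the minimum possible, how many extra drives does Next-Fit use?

Next-Fit: [8,11,13] [38,12,14] [18,17,13] [46] [37,18] → 5 drives.
Total size 245 GB; any packing needs at least ⌈245/64⌉ = 4 drives.
An optimal packing achieves that bound: [46,18] [38,18,8] [37,17] [14,13,13,12,11] → 4 drives.
Excess: 5 − 4 = 1.

1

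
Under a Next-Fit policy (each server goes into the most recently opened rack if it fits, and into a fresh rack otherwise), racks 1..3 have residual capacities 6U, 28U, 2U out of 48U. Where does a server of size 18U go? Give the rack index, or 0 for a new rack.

0

Next-Fit only looks at rack 3, which has 2U free.
18U does not fit, so a new rack is opened.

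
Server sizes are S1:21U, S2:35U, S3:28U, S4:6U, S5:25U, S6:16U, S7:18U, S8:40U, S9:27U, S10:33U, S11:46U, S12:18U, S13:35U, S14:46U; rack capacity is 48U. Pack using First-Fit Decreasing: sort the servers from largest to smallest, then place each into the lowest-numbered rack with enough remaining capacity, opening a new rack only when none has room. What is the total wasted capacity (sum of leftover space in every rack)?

Sorted descending: 46, 46, 40, 35, 35, 33, 28, 27, 25, 21, 18, 18, 16, 6.
Put 46U in rack 1; 2U remain.
Put 46U in rack 2; 2U remain.
Put 40U in rack 3; 8U remain.
Put 35U in rack 4; 13U remain.
Put 35U in rack 5; 13U remain.
Put 33U in rack 6; 15U remain.
Put 28U in rack 7; 20U remain.
Put 27U in rack 8; 21U remain.
Put 25U in rack 9; 23U remain.
Put 21U in rack 8; 0U remain.
Put 18U in rack 7; 2U remain.
Put 18U in rack 9; 5U remain.
Put 16U in rack 10; 32U remain.
Put 6U in rack 3; 2U remain.
10 racks × 48U = 480U; used 394U; unused 86U.

86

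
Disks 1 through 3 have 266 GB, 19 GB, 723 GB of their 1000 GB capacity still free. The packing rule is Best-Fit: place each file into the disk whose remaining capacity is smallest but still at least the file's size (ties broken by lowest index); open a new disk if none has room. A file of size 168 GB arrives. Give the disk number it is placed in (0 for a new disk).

1

Disks with room: disk 1 (266 GB), disk 3 (723 GB).
Tightest fit is disk 1 with 266 GB free.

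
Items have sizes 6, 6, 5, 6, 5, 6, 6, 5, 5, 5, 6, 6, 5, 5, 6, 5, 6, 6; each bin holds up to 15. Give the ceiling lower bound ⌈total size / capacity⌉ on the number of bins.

7 bins

Total size = 6 + 6 + 5 + 6 + 5 + 6 + 6 + 5 + 5 + 5 + 6 + 6 + 5 + 5 + 6 + 5 + 6 + 6 = 100.
⌈100 / 15⌉ = 7.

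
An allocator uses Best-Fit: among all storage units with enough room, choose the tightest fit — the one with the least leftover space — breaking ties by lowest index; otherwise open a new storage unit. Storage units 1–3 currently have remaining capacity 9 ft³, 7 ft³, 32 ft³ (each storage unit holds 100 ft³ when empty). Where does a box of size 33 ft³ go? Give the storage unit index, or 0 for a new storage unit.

No storage unit has ≥ 33 ft³ free, so a new storage unit is opened.

0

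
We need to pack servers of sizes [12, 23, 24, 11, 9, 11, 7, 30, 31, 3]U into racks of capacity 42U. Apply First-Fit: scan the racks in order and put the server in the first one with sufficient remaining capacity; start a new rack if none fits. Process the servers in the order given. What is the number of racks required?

Put 12U in rack 1; 30U remain.
Put 23U in rack 1; 7U remain.
Put 24U in rack 2; 18U remain.
Put 11U in rack 2; 7U remain.
Put 9U in rack 3; 33U remain.
Put 11U in rack 3; 22U remain.
Put 7U in rack 1; 0U remain.
Put 30U in rack 4; 12U remain.
Put 31U in rack 5; 11U remain.
Put 3U in rack 2; 4U remain.

5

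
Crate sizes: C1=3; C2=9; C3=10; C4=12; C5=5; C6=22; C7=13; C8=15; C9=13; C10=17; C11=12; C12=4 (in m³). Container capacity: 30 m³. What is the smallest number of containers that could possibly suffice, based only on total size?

Total size = 3 + 9 + 10 + 12 + 5 + 22 + 13 + 15 + 13 + 17 + 12 + 4 = 135 m³.
⌈135 / 30⌉ = 5.

5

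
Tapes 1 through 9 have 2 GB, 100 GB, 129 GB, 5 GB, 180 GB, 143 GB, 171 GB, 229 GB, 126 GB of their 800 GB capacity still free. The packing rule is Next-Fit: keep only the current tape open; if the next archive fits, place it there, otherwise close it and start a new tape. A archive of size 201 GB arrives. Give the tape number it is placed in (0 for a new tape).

Next-Fit only looks at tape 9, which has 126 GB free.
201 GB does not fit, so a new tape is opened.

0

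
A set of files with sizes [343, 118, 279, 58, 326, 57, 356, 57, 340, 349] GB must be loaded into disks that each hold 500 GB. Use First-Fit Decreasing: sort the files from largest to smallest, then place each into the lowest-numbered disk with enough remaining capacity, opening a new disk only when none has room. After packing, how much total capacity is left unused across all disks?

Sorted descending: 356, 349, 343, 340, 326, 279, 118, 58, 57, 57.
disk 1: place 356 GB, 144 GB left
disk 2: place 349 GB, 151 GB left
disk 3: place 343 GB, 157 GB left
disk 4: place 340 GB, 160 GB left
disk 5: place 326 GB, 174 GB left
disk 6: place 279 GB, 221 GB left
disk 1: place 118 GB, 26 GB left
disk 2: place 58 GB, 93 GB left
disk 2: place 57 GB, 36 GB left
disk 3: place 57 GB, 100 GB left
6 disks × 500 GB = 3000 GB; used 2283 GB; unused 717 GB.

717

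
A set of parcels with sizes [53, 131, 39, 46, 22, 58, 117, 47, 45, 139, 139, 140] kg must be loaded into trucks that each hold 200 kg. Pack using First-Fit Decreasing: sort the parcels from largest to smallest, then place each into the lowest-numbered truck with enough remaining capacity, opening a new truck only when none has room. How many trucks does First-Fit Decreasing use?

6

Sorted descending: 140, 139, 139, 131, 117, 58, 53, 47, 46, 45, 39, 22.
Put 140 kg in truck 1; 60 kg remain.
Put 139 kg in truck 2; 61 kg remain.
Put 139 kg in truck 3; 61 kg remain.
Put 131 kg in truck 4; 69 kg remain.
Put 117 kg in truck 5; 83 kg remain.
Put 58 kg in truck 1; 2 kg remain.
Put 53 kg in truck 2; 8 kg remain.
Put 47 kg in truck 3; 14 kg remain.
Put 46 kg in truck 4; 23 kg remain.
Put 45 kg in truck 5; 38 kg remain.
Put 39 kg in truck 6; 161 kg remain.
Put 22 kg in truck 4; 1 kg remain.
Final trucks: [140,58] [139,53] [139,47] [131,46,22] [117,45] [39].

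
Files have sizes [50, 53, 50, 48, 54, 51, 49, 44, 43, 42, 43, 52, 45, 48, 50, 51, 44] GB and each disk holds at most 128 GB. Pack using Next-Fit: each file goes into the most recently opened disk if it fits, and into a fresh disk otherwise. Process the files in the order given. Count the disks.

8

50 GB → disk 1 (remaining 78 GB)
53 GB → disk 1 (remaining 25 GB)
50 GB → disk 2 (remaining 78 GB)
48 GB → disk 2 (remaining 30 GB)
54 GB → disk 3 (remaining 74 GB)
51 GB → disk 3 (remaining 23 GB)
49 GB → disk 4 (remaining 79 GB)
44 GB → disk 4 (remaining 35 GB)
43 GB → disk 5 (remaining 85 GB)
42 GB → disk 5 (remaining 43 GB)
43 GB → disk 5 (remaining 0 GB)
52 GB → disk 6 (remaining 76 GB)
45 GB → disk 6 (remaining 31 GB)
48 GB → disk 7 (remaining 80 GB)
50 GB → disk 7 (remaining 30 GB)
51 GB → disk 8 (remaining 77 GB)
44 GB → disk 8 (remaining 33 GB)
Final disks: [50,53] [50,48] [54,51] [49,44] [43,42,43] [52,45] [48,50] [51,44].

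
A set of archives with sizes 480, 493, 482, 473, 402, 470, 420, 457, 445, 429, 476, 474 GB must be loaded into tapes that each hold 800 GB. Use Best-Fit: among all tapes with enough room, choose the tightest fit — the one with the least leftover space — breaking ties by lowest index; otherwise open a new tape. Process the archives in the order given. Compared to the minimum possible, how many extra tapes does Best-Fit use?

Best-Fit: [480] [493] [482] [473] [402] [470] [420] [457] [445] [429] [476] [474] → 12 tapes.
12 archives exceed 400 GB (half the capacity), and no two of those can share a tape, so at least 12 tapes are needed.
So 12 is already optimal.

0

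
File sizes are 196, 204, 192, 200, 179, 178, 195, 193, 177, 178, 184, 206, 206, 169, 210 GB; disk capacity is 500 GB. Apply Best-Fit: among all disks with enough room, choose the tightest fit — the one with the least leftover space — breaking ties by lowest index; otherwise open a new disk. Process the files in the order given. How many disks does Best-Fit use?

8

196 GB → disk 1 (remaining 304 GB)
204 GB → disk 1 (remaining 100 GB)
192 GB → disk 2 (remaining 308 GB)
200 GB → disk 2 (remaining 108 GB)
179 GB → disk 3 (remaining 321 GB)
178 GB → disk 3 (remaining 143 GB)
195 GB → disk 4 (remaining 305 GB)
193 GB → disk 4 (remaining 112 GB)
177 GB → disk 5 (remaining 323 GB)
178 GB → disk 5 (remaining 145 GB)
184 GB → disk 6 (remaining 316 GB)
206 GB → disk 6 (remaining 110 GB)
206 GB → disk 7 (remaining 294 GB)
169 GB → disk 7 (remaining 125 GB)
210 GB → disk 8 (remaining 290 GB)
Final disks: [196,204] [192,200] [179,178] [195,193] [177,178] [184,206] [206,169] [210].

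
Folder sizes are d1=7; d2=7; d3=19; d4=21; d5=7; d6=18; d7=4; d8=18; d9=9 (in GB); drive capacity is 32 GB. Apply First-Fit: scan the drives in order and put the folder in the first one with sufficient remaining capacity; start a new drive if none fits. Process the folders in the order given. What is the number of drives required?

5

drive 1: place d1 (7 GB), 25 GB left
drive 1: place d2 (7 GB), 18 GB left
drive 2: place d3 (19 GB), 13 GB left
drive 3: place d4 (21 GB), 11 GB left
drive 1: place d5 (7 GB), 11 GB left
drive 4: place d6 (18 GB), 14 GB left
drive 1: place d7 (4 GB), 7 GB left
drive 5: place d8 (18 GB), 14 GB left
drive 2: place d9 (9 GB), 4 GB left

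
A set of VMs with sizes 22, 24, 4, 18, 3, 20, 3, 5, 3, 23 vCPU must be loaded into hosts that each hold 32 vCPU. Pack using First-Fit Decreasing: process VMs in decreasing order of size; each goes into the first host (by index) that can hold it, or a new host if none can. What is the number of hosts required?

5

Sorted descending: 24, 23, 22, 20, 18, 5, 4, 3, 3, 3.
24 vCPU → host 1 (remaining 8 vCPU)
23 vCPU → host 2 (remaining 9 vCPU)
22 vCPU → host 3 (remaining 10 vCPU)
20 vCPU → host 4 (remaining 12 vCPU)
18 vCPU → host 5 (remaining 14 vCPU)
5 vCPU → host 1 (remaining 3 vCPU)
4 vCPU → host 2 (remaining 5 vCPU)
3 vCPU → host 1 (remaining 0 vCPU)
3 vCPU → host 2 (remaining 2 vCPU)
3 vCPU → host 3 (remaining 7 vCPU)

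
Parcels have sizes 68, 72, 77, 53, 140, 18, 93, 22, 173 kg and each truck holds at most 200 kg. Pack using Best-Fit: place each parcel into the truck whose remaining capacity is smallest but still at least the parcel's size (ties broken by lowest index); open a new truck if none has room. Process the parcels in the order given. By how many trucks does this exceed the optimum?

0

Best-Fit: [68,72,53] [77,93,22] [140,18] [173] → 4 trucks.
Total size 716 kg; any packing needs at least ⌈716/200⌉ = 4 trucks.
So 4 is already optimal.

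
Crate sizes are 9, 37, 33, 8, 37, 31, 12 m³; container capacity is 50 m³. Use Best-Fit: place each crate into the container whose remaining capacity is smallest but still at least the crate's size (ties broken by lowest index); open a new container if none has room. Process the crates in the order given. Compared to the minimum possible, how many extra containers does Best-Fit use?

Best-Fit: [9,37] [33,8] [37,12] [31] → 4 containers.
Total size 167 m³; any packing needs at least ⌈167/50⌉ = 4 containers.
So 4 is already optimal.

0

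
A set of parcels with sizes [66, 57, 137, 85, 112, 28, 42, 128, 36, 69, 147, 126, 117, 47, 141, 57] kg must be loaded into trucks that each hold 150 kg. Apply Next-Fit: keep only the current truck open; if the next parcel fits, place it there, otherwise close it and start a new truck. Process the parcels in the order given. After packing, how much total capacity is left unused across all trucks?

66 kg → truck 1 (remaining 84 kg)
57 kg → truck 1 (remaining 27 kg)
137 kg → truck 2 (remaining 13 kg)
85 kg → truck 3 (remaining 65 kg)
112 kg → truck 4 (remaining 38 kg)
28 kg → truck 4 (remaining 10 kg)
42 kg → truck 5 (remaining 108 kg)
128 kg → truck 6 (remaining 22 kg)
36 kg → truck 7 (remaining 114 kg)
69 kg → truck 7 (remaining 45 kg)
147 kg → truck 8 (remaining 3 kg)
126 kg → truck 9 (remaining 24 kg)
117 kg → truck 10 (remaining 33 kg)
47 kg → truck 11 (remaining 103 kg)
141 kg → truck 12 (remaining 9 kg)
57 kg → truck 13 (remaining 93 kg)
13 trucks × 150 kg = 1950 kg; used 1395 kg; unused 555 kg.

555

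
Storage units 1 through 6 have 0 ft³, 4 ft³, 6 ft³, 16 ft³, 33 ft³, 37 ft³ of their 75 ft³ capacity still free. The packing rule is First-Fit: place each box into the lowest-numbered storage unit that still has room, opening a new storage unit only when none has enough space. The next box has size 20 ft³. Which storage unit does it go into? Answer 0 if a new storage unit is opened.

5

Storage units with room: storage unit 5 (33 ft³), storage unit 6 (37 ft³).
The first with room is storage unit 5.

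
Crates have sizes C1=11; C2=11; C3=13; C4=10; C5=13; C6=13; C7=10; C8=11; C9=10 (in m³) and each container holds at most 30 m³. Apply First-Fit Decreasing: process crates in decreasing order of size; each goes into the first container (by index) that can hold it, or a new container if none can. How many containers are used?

4 containers

Sorted descending: 13, 13, 13, 11, 11, 11, 10, 10, 10.
container 1: place 13 m³, 17 m³ left
container 1: place 13 m³, 4 m³ left
container 2: place 13 m³, 17 m³ left
container 2: place 11 m³, 6 m³ left
container 3: place 11 m³, 19 m³ left
container 3: place 11 m³, 8 m³ left
container 4: place 10 m³, 20 m³ left
container 4: place 10 m³, 10 m³ left
container 4: place 10 m³, 0 m³ left
Final containers: [13,13] [13,11] [11,11] [10,10,10].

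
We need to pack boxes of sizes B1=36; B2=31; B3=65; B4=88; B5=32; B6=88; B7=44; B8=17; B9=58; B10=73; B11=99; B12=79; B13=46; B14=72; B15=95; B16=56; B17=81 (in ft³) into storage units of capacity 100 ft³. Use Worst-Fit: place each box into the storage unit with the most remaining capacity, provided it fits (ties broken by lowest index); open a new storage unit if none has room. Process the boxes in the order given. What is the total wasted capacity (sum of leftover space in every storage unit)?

340

B1 (36 ft³) → storage unit 1 (remaining 64 ft³)
B2 (31 ft³) → storage unit 1 (remaining 33 ft³)
B3 (65 ft³) → storage unit 2 (remaining 35 ft³)
B4 (88 ft³) → storage unit 3 (remaining 12 ft³)
B5 (32 ft³) → storage unit 2 (remaining 3 ft³)
B6 (88 ft³) → storage unit 4 (remaining 12 ft³)
B7 (44 ft³) → storage unit 5 (remaining 56 ft³)
B8 (17 ft³) → storage unit 5 (remaining 39 ft³)
B9 (58 ft³) → storage unit 6 (remaining 42 ft³)
B10 (73 ft³) → storage unit 7 (remaining 27 ft³)
B11 (99 ft³) → storage unit 8 (remaining 1 ft³)
B12 (79 ft³) → storage unit 9 (remaining 21 ft³)
B13 (46 ft³) → storage unit 10 (remaining 54 ft³)
B14 (72 ft³) → storage unit 11 (remaining 28 ft³)
B15 (95 ft³) → storage unit 12 (remaining 5 ft³)
B16 (56 ft³) → storage unit 13 (remaining 44 ft³)
B17 (81 ft³) → storage unit 14 (remaining 19 ft³)
14 storage units × 100 ft³ = 1400 ft³; used 1060 ft³; unused 340 ft³.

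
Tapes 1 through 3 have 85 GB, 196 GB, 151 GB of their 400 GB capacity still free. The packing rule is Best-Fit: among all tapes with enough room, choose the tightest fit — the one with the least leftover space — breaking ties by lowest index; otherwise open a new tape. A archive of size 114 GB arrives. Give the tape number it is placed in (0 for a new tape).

Tapes with room: tape 2 (196 GB), tape 3 (151 GB).
Tightest fit is tape 3 with 151 GB free.

3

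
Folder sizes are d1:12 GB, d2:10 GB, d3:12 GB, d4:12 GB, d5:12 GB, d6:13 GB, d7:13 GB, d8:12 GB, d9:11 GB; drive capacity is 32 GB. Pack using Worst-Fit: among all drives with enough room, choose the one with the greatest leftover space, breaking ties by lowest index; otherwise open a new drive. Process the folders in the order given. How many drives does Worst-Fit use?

drive 1: place d1 (12 GB), 20 GB left
drive 1: place d2 (10 GB), 10 GB left
drive 2: place d3 (12 GB), 20 GB left
drive 2: place d4 (12 GB), 8 GB left
drive 3: place d5 (12 GB), 20 GB left
drive 3: place d6 (13 GB), 7 GB left
drive 4: place d7 (13 GB), 19 GB left
drive 4: place d8 (12 GB), 7 GB left
drive 5: place d9 (11 GB), 21 GB left

5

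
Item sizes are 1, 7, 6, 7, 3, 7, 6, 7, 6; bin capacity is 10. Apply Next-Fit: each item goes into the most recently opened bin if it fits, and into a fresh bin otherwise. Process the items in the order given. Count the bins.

7

1 → bin 1 (remaining 9)
7 → bin 1 (remaining 2)
6 → bin 2 (remaining 4)
7 → bin 3 (remaining 3)
3 → bin 3 (remaining 0)
7 → bin 4 (remaining 3)
6 → bin 5 (remaining 4)
7 → bin 6 (remaining 3)
6 → bin 7 (remaining 4)
Final bins: [1,7] [6] [7,3] [7] [6] [7] [6].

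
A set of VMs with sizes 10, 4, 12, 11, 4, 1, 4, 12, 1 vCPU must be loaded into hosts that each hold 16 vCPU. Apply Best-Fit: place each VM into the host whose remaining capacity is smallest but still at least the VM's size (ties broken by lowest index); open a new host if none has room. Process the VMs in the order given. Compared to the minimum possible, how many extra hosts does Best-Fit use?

Best-Fit: [10,4,1,1] [12,4] [11,4] [12] → 4 hosts.
Total size 59 vCPU; any packing needs at least ⌈59/16⌉ = 4 hosts.
So 4 is already optimal.

0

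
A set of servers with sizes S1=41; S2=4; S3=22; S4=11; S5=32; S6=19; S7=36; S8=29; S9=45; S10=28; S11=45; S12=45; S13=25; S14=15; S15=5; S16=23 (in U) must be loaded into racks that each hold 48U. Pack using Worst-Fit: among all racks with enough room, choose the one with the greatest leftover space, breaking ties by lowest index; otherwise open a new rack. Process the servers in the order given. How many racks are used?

rack 1: place S1 (41U), 7U left
rack 1: place S2 (4U), 3U left
rack 2: place S3 (22U), 26U left
rack 2: place S4 (11U), 15U left
rack 3: place S5 (32U), 16U left
rack 4: place S6 (19U), 29U left
rack 5: place S7 (36U), 12U left
rack 4: place S8 (29U), 0U left
rack 6: place S9 (45U), 3U left
rack 7: place S10 (28U), 20U left
rack 8: place S11 (45U), 3U left
rack 9: place S12 (45U), 3U left
rack 10: place S13 (25U), 23U left
rack 10: place S14 (15U), 8U left
rack 7: place S15 (5U), 15U left
rack 11: place S16 (23U), 25U left

11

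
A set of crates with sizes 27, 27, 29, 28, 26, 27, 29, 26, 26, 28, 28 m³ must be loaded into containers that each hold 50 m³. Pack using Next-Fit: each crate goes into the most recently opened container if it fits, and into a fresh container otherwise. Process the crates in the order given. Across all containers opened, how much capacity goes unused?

27 m³ → container 1 (remaining 23 m³)
27 m³ → container 2 (remaining 23 m³)
29 m³ → container 3 (remaining 21 m³)
28 m³ → container 4 (remaining 22 m³)
26 m³ → container 5 (remaining 24 m³)
27 m³ → container 6 (remaining 23 m³)
29 m³ → container 7 (remaining 21 m³)
26 m³ → container 8 (remaining 24 m³)
26 m³ → container 9 (remaining 24 m³)
28 m³ → container 10 (remaining 22 m³)
28 m³ → container 11 (remaining 22 m³)
11 containers × 50 m³ = 550 m³; used 301 m³; unused 249 m³.

249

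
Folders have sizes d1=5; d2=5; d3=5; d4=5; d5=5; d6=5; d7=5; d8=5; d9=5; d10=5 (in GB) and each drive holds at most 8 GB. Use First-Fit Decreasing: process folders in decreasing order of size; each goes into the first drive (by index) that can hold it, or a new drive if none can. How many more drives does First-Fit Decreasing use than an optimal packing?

0

First-Fit Decreasing: [5] [5] [5] [5] [5] [5] [5] [5] [5] [5] → 10 drives.
10 folders exceed 4 GB (half the capacity), and no two of those can share a drive, so at least 10 drives are needed.
So 10 is already optimal.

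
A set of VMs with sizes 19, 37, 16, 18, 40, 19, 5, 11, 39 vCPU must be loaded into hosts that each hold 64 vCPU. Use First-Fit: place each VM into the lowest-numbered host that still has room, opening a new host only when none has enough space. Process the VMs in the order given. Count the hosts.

19 vCPU → host 1 (remaining 45 vCPU)
37 vCPU → host 1 (remaining 8 vCPU)
16 vCPU → host 2 (remaining 48 vCPU)
18 vCPU → host 2 (remaining 30 vCPU)
40 vCPU → host 3 (remaining 24 vCPU)
19 vCPU → host 2 (remaining 11 vCPU)
5 vCPU → host 1 (remaining 3 vCPU)
11 vCPU → host 2 (remaining 0 vCPU)
39 vCPU → host 4 (remaining 25 vCPU)
Final hosts: [19,37,5] [16,18,19,11] [40] [39].

4 hosts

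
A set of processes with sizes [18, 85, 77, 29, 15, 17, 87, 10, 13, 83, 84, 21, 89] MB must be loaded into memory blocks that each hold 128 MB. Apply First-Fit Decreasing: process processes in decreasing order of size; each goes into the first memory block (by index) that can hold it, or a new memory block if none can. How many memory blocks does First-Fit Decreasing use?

6 memory blocks

Sorted descending: 89, 87, 85, 84, 83, 77, 29, 21, 18, 17, 15, 13, 10.
Put 89 MB in memory block 1; 39 MB remain.
Put 87 MB in memory block 2; 41 MB remain.
Put 85 MB in memory block 3; 43 MB remain.
Put 84 MB in memory block 4; 44 MB remain.
Put 83 MB in memory block 5; 45 MB remain.
Put 77 MB in memory block 6; 51 MB remain.
Put 29 MB in memory block 1; 10 MB remain.
Put 21 MB in memory block 2; 20 MB remain.
Put 18 MB in memory block 2; 2 MB remain.
Put 17 MB in memory block 3; 26 MB remain.
Put 15 MB in memory block 3; 11 MB remain.
Put 13 MB in memory block 4; 31 MB remain.
Put 10 MB in memory block 1; 0 MB remain.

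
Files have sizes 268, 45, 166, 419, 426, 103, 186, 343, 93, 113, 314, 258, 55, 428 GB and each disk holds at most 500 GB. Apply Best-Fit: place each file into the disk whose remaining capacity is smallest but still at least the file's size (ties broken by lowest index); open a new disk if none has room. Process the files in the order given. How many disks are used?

8 disks

268 GB → disk 1 (remaining 232 GB)
45 GB → disk 1 (remaining 187 GB)
166 GB → disk 1 (remaining 21 GB)
419 GB → disk 2 (remaining 81 GB)
426 GB → disk 3 (remaining 74 GB)
103 GB → disk 4 (remaining 397 GB)
186 GB → disk 4 (remaining 211 GB)
343 GB → disk 5 (remaining 157 GB)
93 GB → disk 5 (remaining 64 GB)
113 GB → disk 4 (remaining 98 GB)
314 GB → disk 6 (remaining 186 GB)
258 GB → disk 7 (remaining 242 GB)
55 GB → disk 5 (remaining 9 GB)
428 GB → disk 8 (remaining 72 GB)
Final disks: [268,45,166] [419] [426] [103,186,113] [343,93,55] [314] [258] [428].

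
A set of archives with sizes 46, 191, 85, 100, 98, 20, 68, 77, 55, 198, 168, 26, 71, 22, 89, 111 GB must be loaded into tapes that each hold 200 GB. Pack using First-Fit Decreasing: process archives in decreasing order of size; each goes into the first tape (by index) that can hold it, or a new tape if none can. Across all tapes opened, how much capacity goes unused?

175

Sorted descending: 198, 191, 168, 111, 100, 98, 89, 85, 77, 71, 68, 55, 46, 26, 22, 20.
tape 1: place 198 GB, 2 GB left
tape 2: place 191 GB, 9 GB left
tape 3: place 168 GB, 32 GB left
tape 4: place 111 GB, 89 GB left
tape 5: place 100 GB, 100 GB left
tape 5: place 98 GB, 2 GB left
tape 4: place 89 GB, 0 GB left
tape 6: place 85 GB, 115 GB left
tape 6: place 77 GB, 38 GB left
tape 7: place 71 GB, 129 GB left
tape 7: place 68 GB, 61 GB left
tape 7: place 55 GB, 6 GB left
tape 8: place 46 GB, 154 GB left
tape 3: place 26 GB, 6 GB left
tape 6: place 22 GB, 16 GB left
tape 8: place 20 GB, 134 GB left
8 tapes × 200 GB = 1600 GB; used 1425 GB; unused 175 GB.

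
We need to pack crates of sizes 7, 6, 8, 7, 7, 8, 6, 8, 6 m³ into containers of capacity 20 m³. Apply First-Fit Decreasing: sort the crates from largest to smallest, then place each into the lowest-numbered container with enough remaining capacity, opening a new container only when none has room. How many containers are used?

Sorted descending: 8, 8, 8, 7, 7, 7, 6, 6, 6.
container 1: place 8 m³, 12 m³ left
container 1: place 8 m³, 4 m³ left
container 2: place 8 m³, 12 m³ left
container 2: place 7 m³, 5 m³ left
container 3: place 7 m³, 13 m³ left
container 3: place 7 m³, 6 m³ left
container 3: place 6 m³, 0 m³ left
container 4: place 6 m³, 14 m³ left
container 4: place 6 m³, 8 m³ left

4 containers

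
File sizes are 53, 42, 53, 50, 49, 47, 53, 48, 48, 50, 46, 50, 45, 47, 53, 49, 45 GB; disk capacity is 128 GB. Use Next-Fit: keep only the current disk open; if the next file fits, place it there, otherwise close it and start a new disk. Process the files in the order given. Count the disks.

disk 1: place 53 GB, 75 GB left
disk 1: place 42 GB, 33 GB left
disk 2: place 53 GB, 75 GB left
disk 2: place 50 GB, 25 GB left
disk 3: place 49 GB, 79 GB left
disk 3: place 47 GB, 32 GB left
disk 4: place 53 GB, 75 GB left
disk 4: place 48 GB, 27 GB left
disk 5: place 48 GB, 80 GB left
disk 5: place 50 GB, 30 GB left
disk 6: place 46 GB, 82 GB left
disk 6: place 50 GB, 32 GB left
disk 7: place 45 GB, 83 GB left
disk 7: place 47 GB, 36 GB left
disk 8: place 53 GB, 75 GB left
disk 8: place 49 GB, 26 GB left
disk 9: place 45 GB, 83 GB left

9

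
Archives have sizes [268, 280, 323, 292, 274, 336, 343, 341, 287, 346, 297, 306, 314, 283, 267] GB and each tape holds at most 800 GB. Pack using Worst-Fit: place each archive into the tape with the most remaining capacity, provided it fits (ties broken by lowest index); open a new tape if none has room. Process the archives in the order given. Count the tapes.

Put 268 GB in tape 1; 532 GB remain.
Put 280 GB in tape 1; 252 GB remain.
Put 323 GB in tape 2; 477 GB remain.
Put 292 GB in tape 2; 185 GB remain.
Put 274 GB in tape 3; 526 GB remain.
Put 336 GB in tape 3; 190 GB remain.
Put 343 GB in tape 4; 457 GB remain.
Put 341 GB in tape 4; 116 GB remain.
Put 287 GB in tape 5; 513 GB remain.
Put 346 GB in tape 5; 167 GB remain.
Put 297 GB in tape 6; 503 GB remain.
Put 306 GB in tape 6; 197 GB remain.
Put 314 GB in tape 7; 486 GB remain.
Put 283 GB in tape 7; 203 GB remain.
Put 267 GB in tape 8; 533 GB remain.
Final tapes: [268,280] [323,292] [274,336] [343,341] [287,346] [297,306] [314,283] [267].

8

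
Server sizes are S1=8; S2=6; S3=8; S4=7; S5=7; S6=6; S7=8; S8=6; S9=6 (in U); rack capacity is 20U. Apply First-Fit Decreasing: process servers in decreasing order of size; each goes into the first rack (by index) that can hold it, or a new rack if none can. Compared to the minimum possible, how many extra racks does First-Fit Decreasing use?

0

First-Fit Decreasing: [8,8] [8,7] [7,6,6] [6,6] → 4 racks.
Total size 62U; any packing needs at least ⌈62/20⌉ = 4 racks.
So 4 is already optimal.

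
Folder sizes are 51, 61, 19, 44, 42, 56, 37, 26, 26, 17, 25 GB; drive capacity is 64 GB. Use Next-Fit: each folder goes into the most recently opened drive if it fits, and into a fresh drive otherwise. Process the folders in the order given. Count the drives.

drive 1: place 51 GB, 13 GB left
drive 2: place 61 GB, 3 GB left
drive 3: place 19 GB, 45 GB left
drive 3: place 44 GB, 1 GB left
drive 4: place 42 GB, 22 GB left
drive 5: place 56 GB, 8 GB left
drive 6: place 37 GB, 27 GB left
drive 6: place 26 GB, 1 GB left
drive 7: place 26 GB, 38 GB left
drive 7: place 17 GB, 21 GB left
drive 8: place 25 GB, 39 GB left
Final drives: [51] [61] [19,44] [42] [56] [37,26] [26,17] [25].

8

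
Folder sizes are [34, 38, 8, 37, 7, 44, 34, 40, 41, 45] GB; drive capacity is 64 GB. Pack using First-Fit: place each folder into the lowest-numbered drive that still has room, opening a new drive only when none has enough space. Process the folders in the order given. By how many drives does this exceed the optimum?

0

First-Fit: [34,8,7] [38] [37] [44] [34] [40] [41] [45] → 8 drives.
8 folders exceed 32 GB (half the capacity), and no two of those can share a drive, so at least 8 drives are needed.
So 8 is already optimal.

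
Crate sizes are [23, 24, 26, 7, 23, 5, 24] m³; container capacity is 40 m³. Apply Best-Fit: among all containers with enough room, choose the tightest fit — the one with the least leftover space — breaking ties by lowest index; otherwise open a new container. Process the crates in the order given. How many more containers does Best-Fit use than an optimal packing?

0

Best-Fit: [23] [24] [26,7,5] [23] [24] → 5 containers.
5 crates exceed 20 m³ (half the capacity), and no two of those can share a container, so at least 5 containers are needed.
So 5 is already optimal.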